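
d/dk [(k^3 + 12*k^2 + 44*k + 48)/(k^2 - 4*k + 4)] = (k^3 - 6*k^2 - 92*k - 184)/(k^3 - 6*k^2 + 12*k - 8)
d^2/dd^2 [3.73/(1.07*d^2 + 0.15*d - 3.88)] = (-8.540954*d^2 - 1.19733*d + 3.73*(2.14*d + 0.15)*(4.28*d + 0.3) + 30.970936)/(1.07*d^2 + 0.15*d - 3.88)^3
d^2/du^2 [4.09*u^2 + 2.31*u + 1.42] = 8.18000000000000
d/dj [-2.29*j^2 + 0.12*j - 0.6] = 0.12 - 4.58*j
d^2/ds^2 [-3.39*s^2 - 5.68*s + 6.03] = -6.78000000000000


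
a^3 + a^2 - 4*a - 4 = (a - 2)*(a + 1)*(a + 2)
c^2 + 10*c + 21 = (c + 3)*(c + 7)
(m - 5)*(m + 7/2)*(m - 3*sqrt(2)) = m^3 - 3*sqrt(2)*m^2 - 3*m^2/2 - 35*m/2 + 9*sqrt(2)*m/2 + 105*sqrt(2)/2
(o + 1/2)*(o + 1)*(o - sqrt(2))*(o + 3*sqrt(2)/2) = o^4 + sqrt(2)*o^3/2 + 3*o^3/2 - 5*o^2/2 + 3*sqrt(2)*o^2/4 - 9*o/2 + sqrt(2)*o/4 - 3/2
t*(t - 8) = t^2 - 8*t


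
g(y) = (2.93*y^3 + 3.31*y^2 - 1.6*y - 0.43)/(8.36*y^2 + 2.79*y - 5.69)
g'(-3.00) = 0.37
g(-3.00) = -0.73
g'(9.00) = 0.35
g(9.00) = 3.43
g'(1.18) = 0.12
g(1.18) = 0.77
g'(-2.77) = 0.38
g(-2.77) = -0.65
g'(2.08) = 0.33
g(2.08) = 1.02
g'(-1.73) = 0.55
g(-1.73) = -0.20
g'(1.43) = 0.26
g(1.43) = 0.82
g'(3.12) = 0.35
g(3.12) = 1.37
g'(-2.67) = 0.38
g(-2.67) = -0.61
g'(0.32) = -0.09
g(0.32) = 0.13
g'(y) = (-16.72*y - 2.79)*(2.93*y^3 + 3.31*y^2 - 1.6*y - 0.43)/(8.36*y^2 + 2.79*y - 5.69)^2 + (8.79*y^2 + 6.62*y - 1.6)/(8.36*y^2 + 2.79*y - 5.69) = (24.4948*y^4 + 16.3494*y^3 - 27.4042*y^2 - 30.4782*y + 10.3037)/(69.8896*y^4 + 46.6488*y^3 - 87.3527*y^2 - 31.7502*y + 32.3761)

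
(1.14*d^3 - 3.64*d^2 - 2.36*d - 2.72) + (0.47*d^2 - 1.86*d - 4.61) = 1.14*d^3 - 3.17*d^2 - 4.22*d - 7.33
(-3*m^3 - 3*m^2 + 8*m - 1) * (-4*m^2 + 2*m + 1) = 12*m^5 + 6*m^4 - 41*m^3 + 17*m^2 + 6*m - 1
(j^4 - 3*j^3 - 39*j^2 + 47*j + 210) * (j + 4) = j^5 + j^4 - 51*j^3 - 109*j^2 + 398*j + 840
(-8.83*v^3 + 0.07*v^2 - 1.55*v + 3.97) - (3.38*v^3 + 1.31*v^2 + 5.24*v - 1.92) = -12.21*v^3 - 1.24*v^2 - 6.79*v + 5.89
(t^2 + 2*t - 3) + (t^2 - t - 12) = 2*t^2 + t - 15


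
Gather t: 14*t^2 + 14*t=14*t^2 + 14*t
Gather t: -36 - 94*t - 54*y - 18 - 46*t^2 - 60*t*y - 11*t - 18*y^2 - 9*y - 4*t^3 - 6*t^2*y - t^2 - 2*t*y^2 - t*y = -4*t^3 + t^2*(-6*y - 47) + t*(-2*y^2 - 61*y - 105) - 18*y^2 - 63*y - 54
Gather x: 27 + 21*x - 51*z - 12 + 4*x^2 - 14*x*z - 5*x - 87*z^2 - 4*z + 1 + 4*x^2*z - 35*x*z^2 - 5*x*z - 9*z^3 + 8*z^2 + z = x^2*(4*z + 4) + x*(-35*z^2 - 19*z + 16) - 9*z^3 - 79*z^2 - 54*z + 16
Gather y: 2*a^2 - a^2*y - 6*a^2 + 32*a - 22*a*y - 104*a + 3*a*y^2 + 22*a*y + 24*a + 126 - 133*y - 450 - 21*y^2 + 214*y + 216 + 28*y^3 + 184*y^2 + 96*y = -4*a^2 - 48*a + 28*y^3 + y^2*(3*a + 163) + y*(177 - a^2) - 108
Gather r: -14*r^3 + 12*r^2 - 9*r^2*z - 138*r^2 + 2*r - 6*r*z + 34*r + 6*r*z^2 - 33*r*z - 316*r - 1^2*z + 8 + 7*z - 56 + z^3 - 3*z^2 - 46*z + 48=-14*r^3 + r^2*(-9*z - 126) + r*(6*z^2 - 39*z - 280) + z^3 - 3*z^2 - 40*z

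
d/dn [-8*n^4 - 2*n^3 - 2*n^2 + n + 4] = -32*n^3 - 6*n^2 - 4*n + 1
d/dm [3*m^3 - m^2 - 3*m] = 9*m^2 - 2*m - 3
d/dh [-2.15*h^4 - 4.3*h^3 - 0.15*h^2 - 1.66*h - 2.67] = -8.6*h^3 - 12.9*h^2 - 0.3*h - 1.66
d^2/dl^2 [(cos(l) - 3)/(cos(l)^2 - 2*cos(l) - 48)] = (9*sin(l)^4*cos(l) - 10*sin(l)^4 + 686*sin(l)^2 + 4991*cos(l)/2 + 78*cos(3*l) - cos(5*l)/2 - 172)/(sin(l)^2 + 2*cos(l) + 47)^3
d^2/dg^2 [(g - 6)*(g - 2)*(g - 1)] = 6*g - 18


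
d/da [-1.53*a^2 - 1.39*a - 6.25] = -3.06*a - 1.39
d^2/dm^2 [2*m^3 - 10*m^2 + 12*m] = 12*m - 20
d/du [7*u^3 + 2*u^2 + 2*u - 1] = 21*u^2 + 4*u + 2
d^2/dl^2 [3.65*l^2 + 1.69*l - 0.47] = 7.30000000000000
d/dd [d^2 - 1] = 2*d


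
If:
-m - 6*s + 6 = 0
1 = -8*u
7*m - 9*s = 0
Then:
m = 18/17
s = 14/17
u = -1/8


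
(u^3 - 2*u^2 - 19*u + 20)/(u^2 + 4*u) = u - 6 + 5/u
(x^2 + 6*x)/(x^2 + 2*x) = (x + 6)/(x + 2)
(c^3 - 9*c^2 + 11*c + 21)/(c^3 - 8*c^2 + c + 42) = (c + 1)/(c + 2)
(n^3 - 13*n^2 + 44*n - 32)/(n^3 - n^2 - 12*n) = (n^2 - 9*n + 8)/(n*(n + 3))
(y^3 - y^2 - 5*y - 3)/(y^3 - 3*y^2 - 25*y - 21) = (y^2 - 2*y - 3)/(y^2 - 4*y - 21)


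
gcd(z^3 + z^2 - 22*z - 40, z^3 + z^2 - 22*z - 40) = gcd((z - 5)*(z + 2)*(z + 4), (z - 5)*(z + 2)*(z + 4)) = z^3 + z^2 - 22*z - 40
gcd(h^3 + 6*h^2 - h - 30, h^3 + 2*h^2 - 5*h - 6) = h^2 + h - 6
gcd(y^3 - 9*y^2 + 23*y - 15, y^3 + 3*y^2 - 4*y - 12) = 1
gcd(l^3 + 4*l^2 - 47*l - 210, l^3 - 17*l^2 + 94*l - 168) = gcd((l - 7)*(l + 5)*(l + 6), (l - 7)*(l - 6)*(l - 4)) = l - 7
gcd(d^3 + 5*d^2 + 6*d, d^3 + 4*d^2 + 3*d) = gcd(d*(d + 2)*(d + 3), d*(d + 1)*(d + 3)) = d^2 + 3*d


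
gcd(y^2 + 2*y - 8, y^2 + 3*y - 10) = y - 2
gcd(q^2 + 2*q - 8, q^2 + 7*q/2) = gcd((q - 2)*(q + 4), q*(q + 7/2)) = 1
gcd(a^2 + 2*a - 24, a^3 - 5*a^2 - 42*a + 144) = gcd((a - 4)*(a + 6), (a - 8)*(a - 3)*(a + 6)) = a + 6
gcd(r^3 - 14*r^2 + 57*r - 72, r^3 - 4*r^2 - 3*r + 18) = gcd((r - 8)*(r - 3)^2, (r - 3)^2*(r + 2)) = r^2 - 6*r + 9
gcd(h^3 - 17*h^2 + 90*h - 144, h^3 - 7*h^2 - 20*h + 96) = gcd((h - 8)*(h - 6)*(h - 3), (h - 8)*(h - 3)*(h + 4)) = h^2 - 11*h + 24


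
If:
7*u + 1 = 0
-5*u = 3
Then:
No Solution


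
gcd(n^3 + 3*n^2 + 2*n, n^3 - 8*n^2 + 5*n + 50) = n + 2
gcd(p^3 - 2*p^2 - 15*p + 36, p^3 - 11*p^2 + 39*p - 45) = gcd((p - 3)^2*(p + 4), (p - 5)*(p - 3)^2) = p^2 - 6*p + 9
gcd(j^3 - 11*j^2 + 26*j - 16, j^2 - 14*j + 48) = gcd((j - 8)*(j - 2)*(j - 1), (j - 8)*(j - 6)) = j - 8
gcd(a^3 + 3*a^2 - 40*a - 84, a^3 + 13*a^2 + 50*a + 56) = a^2 + 9*a + 14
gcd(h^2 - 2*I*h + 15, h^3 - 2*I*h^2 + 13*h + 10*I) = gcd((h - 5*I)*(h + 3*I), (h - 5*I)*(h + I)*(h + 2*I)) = h - 5*I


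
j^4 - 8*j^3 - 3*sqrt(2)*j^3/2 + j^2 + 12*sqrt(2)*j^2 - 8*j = j*(j - 8)*(j - sqrt(2))*(j - sqrt(2)/2)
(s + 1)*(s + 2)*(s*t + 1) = s^3*t + 3*s^2*t + s^2 + 2*s*t + 3*s + 2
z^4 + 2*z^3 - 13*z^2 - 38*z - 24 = (z - 4)*(z + 1)*(z + 2)*(z + 3)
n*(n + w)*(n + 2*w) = n^3 + 3*n^2*w + 2*n*w^2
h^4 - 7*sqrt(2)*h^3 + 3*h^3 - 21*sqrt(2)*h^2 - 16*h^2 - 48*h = h*(h + 3)*(h - 8*sqrt(2))*(h + sqrt(2))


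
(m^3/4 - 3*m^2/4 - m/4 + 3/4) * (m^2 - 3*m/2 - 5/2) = m^5/4 - 9*m^4/8 + m^3/4 + 3*m^2 - m/2 - 15/8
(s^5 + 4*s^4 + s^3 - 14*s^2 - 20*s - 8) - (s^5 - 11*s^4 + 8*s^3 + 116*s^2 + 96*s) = 15*s^4 - 7*s^3 - 130*s^2 - 116*s - 8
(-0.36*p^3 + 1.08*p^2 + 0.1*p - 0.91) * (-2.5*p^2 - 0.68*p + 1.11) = 0.9*p^5 - 2.4552*p^4 - 1.384*p^3 + 3.4058*p^2 + 0.7298*p - 1.0101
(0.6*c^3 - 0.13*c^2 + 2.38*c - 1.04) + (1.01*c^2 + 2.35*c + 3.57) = 0.6*c^3 + 0.88*c^2 + 4.73*c + 2.53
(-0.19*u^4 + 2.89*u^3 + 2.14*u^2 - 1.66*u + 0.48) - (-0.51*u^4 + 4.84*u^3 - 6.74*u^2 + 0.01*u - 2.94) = 0.32*u^4 - 1.95*u^3 + 8.88*u^2 - 1.67*u + 3.42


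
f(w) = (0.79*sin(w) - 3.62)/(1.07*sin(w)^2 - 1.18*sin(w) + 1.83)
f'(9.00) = -0.09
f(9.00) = -2.16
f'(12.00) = -0.79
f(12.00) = -1.46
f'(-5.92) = -0.07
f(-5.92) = -2.16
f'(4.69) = 0.02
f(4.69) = -1.08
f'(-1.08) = -0.35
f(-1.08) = -1.17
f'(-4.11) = -0.67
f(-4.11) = -1.87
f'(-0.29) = -0.96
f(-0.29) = -1.71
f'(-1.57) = -0.00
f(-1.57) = -1.08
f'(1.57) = 0.00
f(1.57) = -1.65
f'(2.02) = -0.56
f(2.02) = -1.78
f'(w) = (-2.14*sin(w)*cos(w) + 1.18*cos(w))*(0.79*sin(w) - 3.62)/(1.07*sin(w)^2 - 1.18*sin(w) + 1.83)^2 + 0.79*cos(w)/(1.07*sin(w)^2 - 1.18*sin(w) + 1.83) = (-0.8453*sin(w)^2 + 7.7468*sin(w) - 2.8259)*cos(w)/(1.1449*sin(w)^4 - 2.5252*sin(w)^3 + 5.3086*sin(w)^2 - 4.3188*sin(w) + 3.3489)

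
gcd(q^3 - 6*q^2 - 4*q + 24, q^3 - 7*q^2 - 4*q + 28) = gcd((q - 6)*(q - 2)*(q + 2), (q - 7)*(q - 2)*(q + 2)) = q^2 - 4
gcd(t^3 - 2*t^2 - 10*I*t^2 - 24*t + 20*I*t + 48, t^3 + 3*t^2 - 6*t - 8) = t - 2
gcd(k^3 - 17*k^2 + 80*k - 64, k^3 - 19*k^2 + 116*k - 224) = k - 8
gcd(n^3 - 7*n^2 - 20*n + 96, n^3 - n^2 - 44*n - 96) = n^2 - 4*n - 32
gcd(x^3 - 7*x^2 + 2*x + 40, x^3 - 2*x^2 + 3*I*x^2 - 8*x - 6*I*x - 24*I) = x^2 - 2*x - 8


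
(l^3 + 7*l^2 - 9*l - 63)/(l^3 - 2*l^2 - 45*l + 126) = (l + 3)/(l - 6)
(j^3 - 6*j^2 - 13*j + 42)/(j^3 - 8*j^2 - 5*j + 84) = (j - 2)/(j - 4)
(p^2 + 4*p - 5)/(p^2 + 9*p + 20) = (p - 1)/(p + 4)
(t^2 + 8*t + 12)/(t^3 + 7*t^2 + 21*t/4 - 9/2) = 4*(t + 2)/(4*t^2 + 4*t - 3)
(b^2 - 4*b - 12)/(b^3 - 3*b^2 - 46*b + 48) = (b^2 - 4*b - 12)/(b^3 - 3*b^2 - 46*b + 48)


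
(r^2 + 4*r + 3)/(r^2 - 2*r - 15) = (r + 1)/(r - 5)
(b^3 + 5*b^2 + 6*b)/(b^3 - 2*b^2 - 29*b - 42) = b/(b - 7)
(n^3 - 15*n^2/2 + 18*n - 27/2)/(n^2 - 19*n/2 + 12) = (n^2 - 6*n + 9)/(n - 8)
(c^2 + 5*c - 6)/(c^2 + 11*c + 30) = (c - 1)/(c + 5)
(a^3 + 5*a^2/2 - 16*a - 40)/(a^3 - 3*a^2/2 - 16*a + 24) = (2*a + 5)/(2*a - 3)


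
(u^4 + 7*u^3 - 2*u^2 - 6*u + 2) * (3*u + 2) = 3*u^5 + 23*u^4 + 8*u^3 - 22*u^2 - 6*u + 4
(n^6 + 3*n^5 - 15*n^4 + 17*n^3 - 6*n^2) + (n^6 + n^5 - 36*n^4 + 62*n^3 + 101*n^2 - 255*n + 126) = 2*n^6 + 4*n^5 - 51*n^4 + 79*n^3 + 95*n^2 - 255*n + 126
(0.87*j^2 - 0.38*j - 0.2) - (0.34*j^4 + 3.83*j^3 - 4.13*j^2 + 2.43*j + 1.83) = -0.34*j^4 - 3.83*j^3 + 5.0*j^2 - 2.81*j - 2.03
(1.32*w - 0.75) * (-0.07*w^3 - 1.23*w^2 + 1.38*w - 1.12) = -0.0924*w^4 - 1.5711*w^3 + 2.7441*w^2 - 2.5134*w + 0.84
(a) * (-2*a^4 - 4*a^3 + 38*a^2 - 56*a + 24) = -2*a^5 - 4*a^4 + 38*a^3 - 56*a^2 + 24*a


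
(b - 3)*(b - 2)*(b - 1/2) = b^3 - 11*b^2/2 + 17*b/2 - 3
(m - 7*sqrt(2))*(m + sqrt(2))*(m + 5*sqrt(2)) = m^3 - sqrt(2)*m^2 - 74*m - 70*sqrt(2)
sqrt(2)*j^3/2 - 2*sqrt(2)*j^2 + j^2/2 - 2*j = j*(j - 4)*(sqrt(2)*j/2 + 1/2)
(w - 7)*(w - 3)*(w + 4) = w^3 - 6*w^2 - 19*w + 84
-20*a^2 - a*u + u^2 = (-5*a + u)*(4*a + u)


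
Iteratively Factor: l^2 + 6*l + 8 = (l + 2)*(l + 4)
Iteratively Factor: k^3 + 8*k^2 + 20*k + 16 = (k + 4)*(k^2 + 4*k + 4) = (k + 2)*(k + 4)*(k + 2)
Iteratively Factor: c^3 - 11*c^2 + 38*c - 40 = (c - 2)*(c^2 - 9*c + 20) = (c - 5)*(c - 2)*(c - 4)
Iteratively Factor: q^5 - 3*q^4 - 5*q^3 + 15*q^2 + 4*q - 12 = (q - 1)*(q^4 - 2*q^3 - 7*q^2 + 8*q + 12) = (q - 2)*(q - 1)*(q^3 - 7*q - 6) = (q - 3)*(q - 2)*(q - 1)*(q^2 + 3*q + 2) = (q - 3)*(q - 2)*(q - 1)*(q + 2)*(q + 1)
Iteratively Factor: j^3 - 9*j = (j + 3)*(j^2 - 3*j) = (j - 3)*(j + 3)*(j)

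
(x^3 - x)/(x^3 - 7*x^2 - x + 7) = x/(x - 7)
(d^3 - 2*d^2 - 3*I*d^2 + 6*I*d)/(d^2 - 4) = d*(d - 3*I)/(d + 2)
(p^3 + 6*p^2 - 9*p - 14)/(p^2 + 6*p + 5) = (p^2 + 5*p - 14)/(p + 5)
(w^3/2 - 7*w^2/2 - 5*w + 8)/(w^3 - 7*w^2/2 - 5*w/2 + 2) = (w^3 - 7*w^2 - 10*w + 16)/(2*w^3 - 7*w^2 - 5*w + 4)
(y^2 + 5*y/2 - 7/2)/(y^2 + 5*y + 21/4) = 2*(y - 1)/(2*y + 3)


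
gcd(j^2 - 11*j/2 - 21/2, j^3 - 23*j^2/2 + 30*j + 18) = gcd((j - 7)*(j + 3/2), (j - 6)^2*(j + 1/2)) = 1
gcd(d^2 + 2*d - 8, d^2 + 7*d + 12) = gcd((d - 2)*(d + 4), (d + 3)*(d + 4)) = d + 4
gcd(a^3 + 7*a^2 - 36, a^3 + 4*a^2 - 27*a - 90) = a^2 + 9*a + 18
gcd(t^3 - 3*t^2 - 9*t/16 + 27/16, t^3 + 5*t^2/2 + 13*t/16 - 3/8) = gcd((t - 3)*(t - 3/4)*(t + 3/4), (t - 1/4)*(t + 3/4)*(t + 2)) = t + 3/4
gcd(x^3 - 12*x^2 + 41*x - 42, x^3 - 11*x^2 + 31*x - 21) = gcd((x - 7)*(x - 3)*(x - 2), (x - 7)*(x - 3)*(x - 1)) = x^2 - 10*x + 21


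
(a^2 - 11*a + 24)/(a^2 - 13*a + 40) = (a - 3)/(a - 5)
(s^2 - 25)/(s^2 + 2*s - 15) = (s - 5)/(s - 3)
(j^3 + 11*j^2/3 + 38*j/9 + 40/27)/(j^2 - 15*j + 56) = (27*j^3 + 99*j^2 + 114*j + 40)/(27*(j^2 - 15*j + 56))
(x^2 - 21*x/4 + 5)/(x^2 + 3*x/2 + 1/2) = (4*x^2 - 21*x + 20)/(2*(2*x^2 + 3*x + 1))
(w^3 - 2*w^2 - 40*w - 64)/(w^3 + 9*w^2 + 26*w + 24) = (w - 8)/(w + 3)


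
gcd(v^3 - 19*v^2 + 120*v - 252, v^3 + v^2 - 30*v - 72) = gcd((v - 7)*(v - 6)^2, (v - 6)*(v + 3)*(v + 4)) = v - 6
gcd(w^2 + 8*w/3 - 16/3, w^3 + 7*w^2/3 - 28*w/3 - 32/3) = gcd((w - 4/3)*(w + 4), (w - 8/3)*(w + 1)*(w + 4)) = w + 4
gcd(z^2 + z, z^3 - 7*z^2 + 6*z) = z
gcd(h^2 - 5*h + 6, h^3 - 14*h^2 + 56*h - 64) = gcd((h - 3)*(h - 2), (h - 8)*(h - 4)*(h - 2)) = h - 2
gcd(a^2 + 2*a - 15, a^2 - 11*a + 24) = a - 3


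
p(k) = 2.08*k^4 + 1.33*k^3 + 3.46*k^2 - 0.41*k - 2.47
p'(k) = 8.32*k^3 + 3.99*k^2 + 6.92*k - 0.41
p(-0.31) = -2.03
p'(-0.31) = -2.42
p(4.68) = 1205.53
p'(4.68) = 972.19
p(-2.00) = 34.83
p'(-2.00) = -64.85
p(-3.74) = 384.84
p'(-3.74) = -405.73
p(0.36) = -2.07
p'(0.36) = 2.99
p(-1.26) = 6.12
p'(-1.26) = -19.44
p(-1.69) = 18.65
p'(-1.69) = -40.87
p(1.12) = 6.55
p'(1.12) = 24.03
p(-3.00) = 162.47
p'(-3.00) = -209.90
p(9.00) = 14890.55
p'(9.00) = 6450.34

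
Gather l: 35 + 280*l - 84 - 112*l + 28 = 168*l - 21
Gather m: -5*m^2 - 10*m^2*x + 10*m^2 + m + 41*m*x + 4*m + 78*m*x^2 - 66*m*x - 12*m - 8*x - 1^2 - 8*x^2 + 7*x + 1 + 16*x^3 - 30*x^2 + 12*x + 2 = m^2*(5 - 10*x) + m*(78*x^2 - 25*x - 7) + 16*x^3 - 38*x^2 + 11*x + 2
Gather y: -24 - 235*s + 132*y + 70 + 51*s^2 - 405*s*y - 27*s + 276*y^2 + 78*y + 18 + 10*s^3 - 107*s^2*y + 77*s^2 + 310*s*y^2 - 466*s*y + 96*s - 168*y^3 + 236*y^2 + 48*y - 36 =10*s^3 + 128*s^2 - 166*s - 168*y^3 + y^2*(310*s + 512) + y*(-107*s^2 - 871*s + 258) + 28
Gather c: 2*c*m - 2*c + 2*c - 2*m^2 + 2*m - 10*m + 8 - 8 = 2*c*m - 2*m^2 - 8*m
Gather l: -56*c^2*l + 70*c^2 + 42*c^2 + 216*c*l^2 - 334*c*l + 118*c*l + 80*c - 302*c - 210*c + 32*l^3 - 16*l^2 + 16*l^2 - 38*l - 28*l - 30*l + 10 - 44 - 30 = 112*c^2 + 216*c*l^2 - 432*c + 32*l^3 + l*(-56*c^2 - 216*c - 96) - 64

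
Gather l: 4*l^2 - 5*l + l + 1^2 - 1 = 4*l^2 - 4*l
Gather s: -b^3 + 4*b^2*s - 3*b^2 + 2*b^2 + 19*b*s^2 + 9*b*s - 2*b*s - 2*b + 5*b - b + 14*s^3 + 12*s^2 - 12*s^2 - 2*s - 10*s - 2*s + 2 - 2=-b^3 - b^2 + 19*b*s^2 + 2*b + 14*s^3 + s*(4*b^2 + 7*b - 14)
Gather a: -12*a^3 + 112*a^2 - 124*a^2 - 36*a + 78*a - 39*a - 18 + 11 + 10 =-12*a^3 - 12*a^2 + 3*a + 3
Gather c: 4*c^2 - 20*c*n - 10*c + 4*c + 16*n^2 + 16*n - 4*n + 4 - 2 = 4*c^2 + c*(-20*n - 6) + 16*n^2 + 12*n + 2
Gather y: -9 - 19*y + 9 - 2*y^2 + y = -2*y^2 - 18*y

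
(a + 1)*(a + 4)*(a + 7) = a^3 + 12*a^2 + 39*a + 28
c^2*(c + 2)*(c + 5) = c^4 + 7*c^3 + 10*c^2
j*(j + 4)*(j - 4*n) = j^3 - 4*j^2*n + 4*j^2 - 16*j*n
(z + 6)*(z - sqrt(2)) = z^2 - sqrt(2)*z + 6*z - 6*sqrt(2)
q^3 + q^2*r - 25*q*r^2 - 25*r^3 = (q - 5*r)*(q + r)*(q + 5*r)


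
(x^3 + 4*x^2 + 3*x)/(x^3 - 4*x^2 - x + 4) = x*(x + 3)/(x^2 - 5*x + 4)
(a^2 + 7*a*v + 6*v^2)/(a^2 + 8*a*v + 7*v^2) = (a + 6*v)/(a + 7*v)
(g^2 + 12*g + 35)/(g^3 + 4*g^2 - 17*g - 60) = (g + 7)/(g^2 - g - 12)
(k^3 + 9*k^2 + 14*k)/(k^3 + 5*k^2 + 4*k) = (k^2 + 9*k + 14)/(k^2 + 5*k + 4)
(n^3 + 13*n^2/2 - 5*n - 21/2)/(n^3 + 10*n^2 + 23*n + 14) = (n - 3/2)/(n + 2)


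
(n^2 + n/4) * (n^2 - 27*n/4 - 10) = n^4 - 13*n^3/2 - 187*n^2/16 - 5*n/2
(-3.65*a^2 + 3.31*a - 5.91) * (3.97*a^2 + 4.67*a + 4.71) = -14.4905*a^4 - 3.9048*a^3 - 25.1965*a^2 - 12.0096*a - 27.8361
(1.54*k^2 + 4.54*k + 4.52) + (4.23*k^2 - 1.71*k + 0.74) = 5.77*k^2 + 2.83*k + 5.26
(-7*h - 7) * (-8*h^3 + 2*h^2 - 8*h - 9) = 56*h^4 + 42*h^3 + 42*h^2 + 119*h + 63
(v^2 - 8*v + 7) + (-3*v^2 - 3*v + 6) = -2*v^2 - 11*v + 13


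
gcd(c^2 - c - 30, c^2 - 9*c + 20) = 1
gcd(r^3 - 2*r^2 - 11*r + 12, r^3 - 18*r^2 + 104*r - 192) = r - 4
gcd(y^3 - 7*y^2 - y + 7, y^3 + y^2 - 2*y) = y - 1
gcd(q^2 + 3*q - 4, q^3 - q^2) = q - 1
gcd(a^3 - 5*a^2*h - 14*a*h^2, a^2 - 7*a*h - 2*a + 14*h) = a - 7*h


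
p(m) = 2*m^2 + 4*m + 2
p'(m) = 4*m + 4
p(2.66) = 26.79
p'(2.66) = 14.64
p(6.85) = 123.24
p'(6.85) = 31.40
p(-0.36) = 0.82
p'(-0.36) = 2.56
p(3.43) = 39.25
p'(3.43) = 17.72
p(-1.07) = 0.01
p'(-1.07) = -0.28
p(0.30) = 3.38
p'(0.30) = 5.20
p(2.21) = 20.61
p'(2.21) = 12.84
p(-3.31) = 10.67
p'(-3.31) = -9.24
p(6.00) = 98.00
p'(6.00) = 28.00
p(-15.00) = 392.00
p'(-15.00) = -56.00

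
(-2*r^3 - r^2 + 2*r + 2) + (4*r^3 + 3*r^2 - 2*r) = 2*r^3 + 2*r^2 + 2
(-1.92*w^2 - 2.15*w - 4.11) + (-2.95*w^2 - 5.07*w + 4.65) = -4.87*w^2 - 7.22*w + 0.54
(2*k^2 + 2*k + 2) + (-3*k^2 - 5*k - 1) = -k^2 - 3*k + 1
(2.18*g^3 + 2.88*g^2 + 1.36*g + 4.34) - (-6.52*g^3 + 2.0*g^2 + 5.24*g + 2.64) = 8.7*g^3 + 0.88*g^2 - 3.88*g + 1.7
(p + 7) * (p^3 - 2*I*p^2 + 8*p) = p^4 + 7*p^3 - 2*I*p^3 + 8*p^2 - 14*I*p^2 + 56*p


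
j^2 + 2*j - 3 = (j - 1)*(j + 3)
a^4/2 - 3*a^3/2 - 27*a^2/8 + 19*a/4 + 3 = (a/2 + 1/4)*(a - 4)*(a - 3/2)*(a + 2)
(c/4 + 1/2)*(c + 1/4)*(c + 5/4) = c^3/4 + 7*c^2/8 + 53*c/64 + 5/32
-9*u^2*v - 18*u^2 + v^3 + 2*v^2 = (-3*u + v)*(3*u + v)*(v + 2)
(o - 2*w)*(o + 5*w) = o^2 + 3*o*w - 10*w^2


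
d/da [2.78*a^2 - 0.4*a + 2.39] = 5.56*a - 0.4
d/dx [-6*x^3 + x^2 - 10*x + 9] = -18*x^2 + 2*x - 10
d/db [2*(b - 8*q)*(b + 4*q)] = 4*b - 8*q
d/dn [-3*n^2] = -6*n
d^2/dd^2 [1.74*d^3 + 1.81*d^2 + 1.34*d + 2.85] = 10.44*d + 3.62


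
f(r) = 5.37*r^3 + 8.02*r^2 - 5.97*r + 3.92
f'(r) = 16.11*r^2 + 16.04*r - 5.97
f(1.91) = 59.19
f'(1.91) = 83.44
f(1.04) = 12.43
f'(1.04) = 28.14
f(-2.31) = -5.69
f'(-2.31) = 42.94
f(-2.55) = -17.75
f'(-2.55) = 57.88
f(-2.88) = -40.64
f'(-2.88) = 81.46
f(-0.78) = 10.91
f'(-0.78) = -8.68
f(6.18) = 1540.80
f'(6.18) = 708.44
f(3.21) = 245.01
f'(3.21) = 211.52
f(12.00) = 10366.52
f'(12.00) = 2506.35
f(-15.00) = -16225.78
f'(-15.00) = 3378.18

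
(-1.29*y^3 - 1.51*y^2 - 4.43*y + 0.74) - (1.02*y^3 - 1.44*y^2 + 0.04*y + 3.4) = -2.31*y^3 - 0.0700000000000001*y^2 - 4.47*y - 2.66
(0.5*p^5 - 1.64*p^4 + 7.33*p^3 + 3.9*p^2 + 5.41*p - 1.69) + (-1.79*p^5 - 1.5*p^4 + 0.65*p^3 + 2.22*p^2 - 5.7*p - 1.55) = -1.29*p^5 - 3.14*p^4 + 7.98*p^3 + 6.12*p^2 - 0.29*p - 3.24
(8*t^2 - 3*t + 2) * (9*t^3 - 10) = 72*t^5 - 27*t^4 + 18*t^3 - 80*t^2 + 30*t - 20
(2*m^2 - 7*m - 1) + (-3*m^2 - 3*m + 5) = -m^2 - 10*m + 4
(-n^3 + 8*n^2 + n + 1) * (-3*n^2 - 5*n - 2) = 3*n^5 - 19*n^4 - 41*n^3 - 24*n^2 - 7*n - 2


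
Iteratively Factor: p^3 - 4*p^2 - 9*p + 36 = (p - 3)*(p^2 - p - 12) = (p - 4)*(p - 3)*(p + 3)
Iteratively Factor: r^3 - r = (r)*(r^2 - 1) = r*(r - 1)*(r + 1)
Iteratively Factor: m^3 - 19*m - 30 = (m + 3)*(m^2 - 3*m - 10) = (m - 5)*(m + 3)*(m + 2)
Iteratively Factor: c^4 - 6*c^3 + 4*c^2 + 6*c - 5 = (c - 1)*(c^3 - 5*c^2 - c + 5) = (c - 5)*(c - 1)*(c^2 - 1) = (c - 5)*(c - 1)^2*(c + 1)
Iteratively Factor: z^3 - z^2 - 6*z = (z - 3)*(z^2 + 2*z) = z*(z - 3)*(z + 2)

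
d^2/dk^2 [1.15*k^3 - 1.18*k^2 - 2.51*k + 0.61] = 6.9*k - 2.36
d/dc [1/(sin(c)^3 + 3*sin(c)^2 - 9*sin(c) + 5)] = -3*(sin(c) + 3)*cos(c)/((sin(c) - 1)^3*(sin(c) + 5)^2)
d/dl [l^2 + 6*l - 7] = 2*l + 6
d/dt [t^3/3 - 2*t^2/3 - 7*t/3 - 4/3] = t^2 - 4*t/3 - 7/3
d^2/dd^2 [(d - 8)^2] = 2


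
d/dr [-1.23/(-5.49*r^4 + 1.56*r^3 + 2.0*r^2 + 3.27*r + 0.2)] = (-27.0108*r^3 + 5.7564*r^2 + 4.92*r + 4.0221)/(-5.49*r^4 + 1.56*r^3 + 2.0*r^2 + 3.27*r + 0.2)^2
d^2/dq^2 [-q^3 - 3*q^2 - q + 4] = -6*q - 6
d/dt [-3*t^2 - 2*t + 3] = -6*t - 2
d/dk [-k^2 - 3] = -2*k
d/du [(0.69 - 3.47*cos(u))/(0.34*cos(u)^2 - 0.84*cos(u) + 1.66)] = (-1.1798*cos(u)^2 + 0.4692*cos(u) + 5.1806)*sin(u)/(0.1156*cos(u)^4 - 0.5712*cos(u)^3 + 1.8344*cos(u)^2 - 2.7888*cos(u) + 2.7556)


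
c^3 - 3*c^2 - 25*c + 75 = (c - 5)*(c - 3)*(c + 5)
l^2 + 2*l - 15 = (l - 3)*(l + 5)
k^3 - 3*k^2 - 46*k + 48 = (k - 8)*(k - 1)*(k + 6)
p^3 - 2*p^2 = p^2*(p - 2)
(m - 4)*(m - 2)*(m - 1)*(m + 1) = m^4 - 6*m^3 + 7*m^2 + 6*m - 8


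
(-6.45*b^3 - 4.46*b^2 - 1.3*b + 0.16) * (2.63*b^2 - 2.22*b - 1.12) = -16.9635*b^5 + 2.5892*b^4 + 13.7062*b^3 + 8.302*b^2 + 1.1008*b - 0.1792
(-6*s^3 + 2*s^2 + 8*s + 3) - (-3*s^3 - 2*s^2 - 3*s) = -3*s^3 + 4*s^2 + 11*s + 3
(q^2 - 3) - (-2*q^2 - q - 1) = 3*q^2 + q - 2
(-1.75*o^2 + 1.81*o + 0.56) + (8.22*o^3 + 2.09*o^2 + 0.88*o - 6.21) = 8.22*o^3 + 0.34*o^2 + 2.69*o - 5.65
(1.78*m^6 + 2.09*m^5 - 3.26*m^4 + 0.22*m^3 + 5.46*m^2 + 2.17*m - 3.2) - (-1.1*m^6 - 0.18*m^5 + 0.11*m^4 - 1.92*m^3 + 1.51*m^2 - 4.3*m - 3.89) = 2.88*m^6 + 2.27*m^5 - 3.37*m^4 + 2.14*m^3 + 3.95*m^2 + 6.47*m + 0.69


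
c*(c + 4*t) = c^2 + 4*c*t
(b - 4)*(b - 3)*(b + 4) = b^3 - 3*b^2 - 16*b + 48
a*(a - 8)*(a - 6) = a^3 - 14*a^2 + 48*a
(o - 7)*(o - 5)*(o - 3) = o^3 - 15*o^2 + 71*o - 105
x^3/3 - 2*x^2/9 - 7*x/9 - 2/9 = (x/3 + 1/3)*(x - 2)*(x + 1/3)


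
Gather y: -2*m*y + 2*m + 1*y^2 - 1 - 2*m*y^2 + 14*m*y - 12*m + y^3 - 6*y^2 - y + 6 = -10*m + y^3 + y^2*(-2*m - 5) + y*(12*m - 1) + 5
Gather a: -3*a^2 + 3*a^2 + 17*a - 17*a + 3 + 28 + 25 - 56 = 0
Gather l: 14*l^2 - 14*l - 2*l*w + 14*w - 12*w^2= 14*l^2 + l*(-2*w - 14) - 12*w^2 + 14*w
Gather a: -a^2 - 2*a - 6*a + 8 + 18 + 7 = -a^2 - 8*a + 33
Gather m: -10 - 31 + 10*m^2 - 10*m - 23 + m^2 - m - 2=11*m^2 - 11*m - 66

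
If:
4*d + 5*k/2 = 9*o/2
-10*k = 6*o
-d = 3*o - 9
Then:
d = 3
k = -6/5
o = 2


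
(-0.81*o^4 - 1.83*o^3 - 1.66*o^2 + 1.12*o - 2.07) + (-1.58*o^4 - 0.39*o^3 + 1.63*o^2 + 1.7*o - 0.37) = -2.39*o^4 - 2.22*o^3 - 0.03*o^2 + 2.82*o - 2.44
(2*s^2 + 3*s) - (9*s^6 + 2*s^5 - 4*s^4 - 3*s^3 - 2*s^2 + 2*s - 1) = -9*s^6 - 2*s^5 + 4*s^4 + 3*s^3 + 4*s^2 + s + 1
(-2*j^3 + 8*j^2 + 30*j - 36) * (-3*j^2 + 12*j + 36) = 6*j^5 - 48*j^4 - 66*j^3 + 756*j^2 + 648*j - 1296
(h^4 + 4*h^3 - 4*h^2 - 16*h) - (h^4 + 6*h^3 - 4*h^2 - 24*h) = -2*h^3 + 8*h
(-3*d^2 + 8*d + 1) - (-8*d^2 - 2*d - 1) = 5*d^2 + 10*d + 2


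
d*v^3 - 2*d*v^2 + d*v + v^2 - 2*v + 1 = (v - 1)^2*(d*v + 1)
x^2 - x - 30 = (x - 6)*(x + 5)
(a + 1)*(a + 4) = a^2 + 5*a + 4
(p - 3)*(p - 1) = p^2 - 4*p + 3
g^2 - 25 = (g - 5)*(g + 5)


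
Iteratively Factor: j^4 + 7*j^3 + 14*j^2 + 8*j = (j + 2)*(j^3 + 5*j^2 + 4*j) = (j + 2)*(j + 4)*(j^2 + j) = j*(j + 2)*(j + 4)*(j + 1)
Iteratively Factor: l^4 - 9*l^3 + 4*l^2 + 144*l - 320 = (l - 5)*(l^3 - 4*l^2 - 16*l + 64) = (l - 5)*(l + 4)*(l^2 - 8*l + 16) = (l - 5)*(l - 4)*(l + 4)*(l - 4)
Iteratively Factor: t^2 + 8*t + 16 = (t + 4)*(t + 4)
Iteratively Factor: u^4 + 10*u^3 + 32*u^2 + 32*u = (u + 2)*(u^3 + 8*u^2 + 16*u) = (u + 2)*(u + 4)*(u^2 + 4*u) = u*(u + 2)*(u + 4)*(u + 4)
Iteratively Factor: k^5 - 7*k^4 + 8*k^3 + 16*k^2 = (k)*(k^4 - 7*k^3 + 8*k^2 + 16*k) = k*(k - 4)*(k^3 - 3*k^2 - 4*k) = k^2*(k - 4)*(k^2 - 3*k - 4) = k^2*(k - 4)^2*(k + 1)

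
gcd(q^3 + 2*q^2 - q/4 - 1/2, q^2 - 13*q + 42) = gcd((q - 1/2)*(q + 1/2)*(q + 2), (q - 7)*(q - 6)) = 1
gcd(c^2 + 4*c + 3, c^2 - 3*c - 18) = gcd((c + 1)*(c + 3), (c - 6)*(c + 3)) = c + 3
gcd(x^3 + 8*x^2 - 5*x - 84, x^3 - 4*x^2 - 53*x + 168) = x^2 + 4*x - 21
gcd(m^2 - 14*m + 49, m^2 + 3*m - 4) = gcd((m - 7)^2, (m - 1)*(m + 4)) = 1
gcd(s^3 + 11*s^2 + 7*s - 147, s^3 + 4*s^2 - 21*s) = s^2 + 4*s - 21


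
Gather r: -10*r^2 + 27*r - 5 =-10*r^2 + 27*r - 5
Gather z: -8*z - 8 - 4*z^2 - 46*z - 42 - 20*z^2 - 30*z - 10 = -24*z^2 - 84*z - 60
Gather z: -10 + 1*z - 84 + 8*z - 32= 9*z - 126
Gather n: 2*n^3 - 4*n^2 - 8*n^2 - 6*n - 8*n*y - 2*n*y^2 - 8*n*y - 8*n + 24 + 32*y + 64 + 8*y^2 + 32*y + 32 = 2*n^3 - 12*n^2 + n*(-2*y^2 - 16*y - 14) + 8*y^2 + 64*y + 120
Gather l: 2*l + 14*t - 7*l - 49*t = -5*l - 35*t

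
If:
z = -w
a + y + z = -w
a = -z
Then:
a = -z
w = -z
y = z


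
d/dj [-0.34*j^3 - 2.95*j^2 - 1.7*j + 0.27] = -1.02*j^2 - 5.9*j - 1.7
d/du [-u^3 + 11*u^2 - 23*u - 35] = -3*u^2 + 22*u - 23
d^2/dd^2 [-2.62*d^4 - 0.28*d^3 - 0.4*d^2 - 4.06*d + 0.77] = -31.44*d^2 - 1.68*d - 0.8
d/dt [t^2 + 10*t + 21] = 2*t + 10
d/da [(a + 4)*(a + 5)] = 2*a + 9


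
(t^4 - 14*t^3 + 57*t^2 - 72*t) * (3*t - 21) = 3*t^5 - 63*t^4 + 465*t^3 - 1413*t^2 + 1512*t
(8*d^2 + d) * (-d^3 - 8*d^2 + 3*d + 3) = -8*d^5 - 65*d^4 + 16*d^3 + 27*d^2 + 3*d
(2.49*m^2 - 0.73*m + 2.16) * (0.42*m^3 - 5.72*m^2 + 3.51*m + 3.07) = 1.0458*m^5 - 14.5494*m^4 + 13.8227*m^3 - 7.2732*m^2 + 5.3405*m + 6.6312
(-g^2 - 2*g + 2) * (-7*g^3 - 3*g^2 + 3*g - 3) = 7*g^5 + 17*g^4 - 11*g^3 - 9*g^2 + 12*g - 6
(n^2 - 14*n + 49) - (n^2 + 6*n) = 49 - 20*n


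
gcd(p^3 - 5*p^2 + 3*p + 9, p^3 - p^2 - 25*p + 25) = 1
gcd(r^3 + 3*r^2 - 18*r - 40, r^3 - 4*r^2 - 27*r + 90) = r + 5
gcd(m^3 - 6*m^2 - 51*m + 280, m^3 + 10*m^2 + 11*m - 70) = m + 7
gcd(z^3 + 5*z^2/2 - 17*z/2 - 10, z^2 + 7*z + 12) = z + 4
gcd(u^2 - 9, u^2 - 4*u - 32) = 1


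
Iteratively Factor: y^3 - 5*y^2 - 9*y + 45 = (y - 5)*(y^2 - 9) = (y - 5)*(y + 3)*(y - 3)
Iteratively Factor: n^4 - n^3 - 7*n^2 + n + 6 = (n + 1)*(n^3 - 2*n^2 - 5*n + 6) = (n + 1)*(n + 2)*(n^2 - 4*n + 3) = (n - 3)*(n + 1)*(n + 2)*(n - 1)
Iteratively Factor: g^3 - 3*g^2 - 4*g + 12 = (g - 2)*(g^2 - g - 6) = (g - 3)*(g - 2)*(g + 2)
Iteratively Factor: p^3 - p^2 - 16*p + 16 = (p - 4)*(p^2 + 3*p - 4) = (p - 4)*(p + 4)*(p - 1)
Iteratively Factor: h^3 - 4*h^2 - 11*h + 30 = (h + 3)*(h^2 - 7*h + 10) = (h - 5)*(h + 3)*(h - 2)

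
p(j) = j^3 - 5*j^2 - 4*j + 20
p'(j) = 3*j^2 - 10*j - 4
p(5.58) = 15.74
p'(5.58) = 33.61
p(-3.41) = -64.15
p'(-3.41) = 64.98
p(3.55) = -12.47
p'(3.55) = -1.69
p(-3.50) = -70.12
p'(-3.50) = 67.75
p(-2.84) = -31.87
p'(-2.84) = 48.60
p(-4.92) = -200.45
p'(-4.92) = 117.82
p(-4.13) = -119.21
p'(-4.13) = 88.47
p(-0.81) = 19.43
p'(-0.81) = 6.07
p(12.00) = 980.00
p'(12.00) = 308.00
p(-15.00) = -4420.00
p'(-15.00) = 821.00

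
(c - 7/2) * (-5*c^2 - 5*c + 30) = -5*c^3 + 25*c^2/2 + 95*c/2 - 105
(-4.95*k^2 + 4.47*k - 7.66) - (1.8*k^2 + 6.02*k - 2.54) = -6.75*k^2 - 1.55*k - 5.12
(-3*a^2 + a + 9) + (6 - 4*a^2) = -7*a^2 + a + 15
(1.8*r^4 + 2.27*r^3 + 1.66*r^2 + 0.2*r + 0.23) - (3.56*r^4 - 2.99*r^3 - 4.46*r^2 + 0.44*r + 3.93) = -1.76*r^4 + 5.26*r^3 + 6.12*r^2 - 0.24*r - 3.7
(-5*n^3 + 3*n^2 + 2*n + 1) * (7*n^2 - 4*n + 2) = -35*n^5 + 41*n^4 - 8*n^3 + 5*n^2 + 2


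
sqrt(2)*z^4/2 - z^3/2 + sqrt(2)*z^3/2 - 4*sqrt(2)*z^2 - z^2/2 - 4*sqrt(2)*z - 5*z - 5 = (z + 1)*(z - 5*sqrt(2)/2)*(z + sqrt(2))*(sqrt(2)*z/2 + 1)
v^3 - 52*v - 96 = (v - 8)*(v + 2)*(v + 6)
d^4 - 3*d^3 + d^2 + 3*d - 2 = (d - 2)*(d - 1)^2*(d + 1)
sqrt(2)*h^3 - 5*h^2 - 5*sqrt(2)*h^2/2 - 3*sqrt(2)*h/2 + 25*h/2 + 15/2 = (h - 3)*(h - 5*sqrt(2)/2)*(sqrt(2)*h + sqrt(2)/2)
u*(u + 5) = u^2 + 5*u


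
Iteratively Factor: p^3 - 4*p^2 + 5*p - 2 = (p - 1)*(p^2 - 3*p + 2) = (p - 2)*(p - 1)*(p - 1)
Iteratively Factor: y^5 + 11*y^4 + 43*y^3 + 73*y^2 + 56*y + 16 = (y + 1)*(y^4 + 10*y^3 + 33*y^2 + 40*y + 16) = (y + 1)^2*(y^3 + 9*y^2 + 24*y + 16) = (y + 1)^3*(y^2 + 8*y + 16) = (y + 1)^3*(y + 4)*(y + 4)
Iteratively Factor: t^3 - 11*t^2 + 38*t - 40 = (t - 5)*(t^2 - 6*t + 8) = (t - 5)*(t - 4)*(t - 2)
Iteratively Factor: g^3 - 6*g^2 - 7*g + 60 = (g - 4)*(g^2 - 2*g - 15) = (g - 5)*(g - 4)*(g + 3)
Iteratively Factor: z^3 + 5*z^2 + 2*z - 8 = (z - 1)*(z^2 + 6*z + 8) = (z - 1)*(z + 4)*(z + 2)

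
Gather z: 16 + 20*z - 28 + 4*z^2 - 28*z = 4*z^2 - 8*z - 12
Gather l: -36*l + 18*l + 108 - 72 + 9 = 45 - 18*l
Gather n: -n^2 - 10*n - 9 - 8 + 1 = -n^2 - 10*n - 16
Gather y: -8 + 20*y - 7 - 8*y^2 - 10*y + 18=-8*y^2 + 10*y + 3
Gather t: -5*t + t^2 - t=t^2 - 6*t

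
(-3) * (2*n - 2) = 6 - 6*n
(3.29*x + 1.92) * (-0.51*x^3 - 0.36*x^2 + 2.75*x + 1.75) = -1.6779*x^4 - 2.1636*x^3 + 8.3563*x^2 + 11.0375*x + 3.36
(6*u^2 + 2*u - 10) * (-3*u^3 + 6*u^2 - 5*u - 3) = -18*u^5 + 30*u^4 + 12*u^3 - 88*u^2 + 44*u + 30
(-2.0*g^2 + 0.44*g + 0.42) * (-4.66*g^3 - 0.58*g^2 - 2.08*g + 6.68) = 9.32*g^5 - 0.8904*g^4 + 1.9476*g^3 - 14.5188*g^2 + 2.0656*g + 2.8056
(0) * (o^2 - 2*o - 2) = 0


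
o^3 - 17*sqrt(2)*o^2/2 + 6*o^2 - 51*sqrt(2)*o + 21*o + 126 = (o + 6)*(o - 7*sqrt(2))*(o - 3*sqrt(2)/2)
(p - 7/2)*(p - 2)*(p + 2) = p^3 - 7*p^2/2 - 4*p + 14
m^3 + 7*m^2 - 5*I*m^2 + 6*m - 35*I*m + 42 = (m + 7)*(m - 6*I)*(m + I)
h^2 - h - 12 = (h - 4)*(h + 3)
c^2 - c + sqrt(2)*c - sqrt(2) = (c - 1)*(c + sqrt(2))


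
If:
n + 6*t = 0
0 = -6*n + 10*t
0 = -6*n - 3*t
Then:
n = 0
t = 0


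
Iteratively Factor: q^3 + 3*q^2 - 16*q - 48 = (q - 4)*(q^2 + 7*q + 12) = (q - 4)*(q + 3)*(q + 4)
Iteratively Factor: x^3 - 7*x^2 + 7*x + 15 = (x - 3)*(x^2 - 4*x - 5) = (x - 5)*(x - 3)*(x + 1)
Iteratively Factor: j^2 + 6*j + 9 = (j + 3)*(j + 3)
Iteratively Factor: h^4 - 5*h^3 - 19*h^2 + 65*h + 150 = (h + 3)*(h^3 - 8*h^2 + 5*h + 50) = (h + 2)*(h + 3)*(h^2 - 10*h + 25) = (h - 5)*(h + 2)*(h + 3)*(h - 5)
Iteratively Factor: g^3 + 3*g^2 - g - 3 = (g + 3)*(g^2 - 1) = (g + 1)*(g + 3)*(g - 1)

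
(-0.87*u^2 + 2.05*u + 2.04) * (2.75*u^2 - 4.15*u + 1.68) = -2.3925*u^4 + 9.248*u^3 - 4.3591*u^2 - 5.022*u + 3.4272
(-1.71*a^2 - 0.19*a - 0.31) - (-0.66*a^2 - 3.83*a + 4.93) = -1.05*a^2 + 3.64*a - 5.24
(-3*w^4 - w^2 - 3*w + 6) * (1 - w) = 3*w^5 - 3*w^4 + w^3 + 2*w^2 - 9*w + 6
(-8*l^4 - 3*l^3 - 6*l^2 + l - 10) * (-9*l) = 72*l^5 + 27*l^4 + 54*l^3 - 9*l^2 + 90*l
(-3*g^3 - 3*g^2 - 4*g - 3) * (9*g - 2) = -27*g^4 - 21*g^3 - 30*g^2 - 19*g + 6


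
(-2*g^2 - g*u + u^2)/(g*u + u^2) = (-2*g + u)/u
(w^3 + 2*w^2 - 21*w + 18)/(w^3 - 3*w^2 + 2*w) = (w^2 + 3*w - 18)/(w*(w - 2))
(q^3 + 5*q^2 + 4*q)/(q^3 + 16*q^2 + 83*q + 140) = q*(q + 1)/(q^2 + 12*q + 35)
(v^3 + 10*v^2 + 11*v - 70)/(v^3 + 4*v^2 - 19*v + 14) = (v + 5)/(v - 1)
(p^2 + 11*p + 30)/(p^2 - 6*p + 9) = (p^2 + 11*p + 30)/(p^2 - 6*p + 9)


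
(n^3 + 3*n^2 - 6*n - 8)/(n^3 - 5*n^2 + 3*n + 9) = (n^2 + 2*n - 8)/(n^2 - 6*n + 9)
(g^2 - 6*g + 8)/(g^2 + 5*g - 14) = (g - 4)/(g + 7)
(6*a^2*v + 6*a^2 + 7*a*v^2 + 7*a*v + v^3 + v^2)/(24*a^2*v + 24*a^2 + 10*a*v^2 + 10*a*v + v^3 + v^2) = (a + v)/(4*a + v)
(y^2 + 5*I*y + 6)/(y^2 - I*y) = (y + 6*I)/y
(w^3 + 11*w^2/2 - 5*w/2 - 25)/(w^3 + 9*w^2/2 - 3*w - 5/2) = (2*w^2 + w - 10)/(2*w^2 - w - 1)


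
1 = 1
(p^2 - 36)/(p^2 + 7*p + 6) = (p - 6)/(p + 1)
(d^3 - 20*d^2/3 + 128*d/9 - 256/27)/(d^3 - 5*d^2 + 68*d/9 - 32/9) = (d - 8/3)/(d - 1)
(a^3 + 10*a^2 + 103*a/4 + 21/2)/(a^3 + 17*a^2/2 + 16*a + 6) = (a + 7/2)/(a + 2)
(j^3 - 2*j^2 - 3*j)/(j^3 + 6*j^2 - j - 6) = j*(j - 3)/(j^2 + 5*j - 6)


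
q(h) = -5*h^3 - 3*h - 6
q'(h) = -15*h^2 - 3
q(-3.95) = 314.00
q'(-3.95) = -237.04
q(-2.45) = 74.88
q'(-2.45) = -93.04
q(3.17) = -174.79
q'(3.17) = -153.73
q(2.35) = -77.94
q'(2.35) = -85.84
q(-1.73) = 25.08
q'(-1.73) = -47.89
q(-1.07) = 3.34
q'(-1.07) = -20.17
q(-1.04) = 2.74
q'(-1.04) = -19.22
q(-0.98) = 1.65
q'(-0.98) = -17.41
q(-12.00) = 8670.00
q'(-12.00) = -2163.00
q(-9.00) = 3666.00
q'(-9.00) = -1218.00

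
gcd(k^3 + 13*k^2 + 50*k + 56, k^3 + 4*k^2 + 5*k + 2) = k + 2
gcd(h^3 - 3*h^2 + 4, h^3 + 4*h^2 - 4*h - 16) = h - 2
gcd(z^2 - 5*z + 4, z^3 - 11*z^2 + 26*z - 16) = z - 1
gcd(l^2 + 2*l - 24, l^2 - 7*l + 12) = l - 4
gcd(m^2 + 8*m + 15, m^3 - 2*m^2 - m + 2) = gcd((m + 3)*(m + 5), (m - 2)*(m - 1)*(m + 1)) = 1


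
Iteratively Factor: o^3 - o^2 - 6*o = (o)*(o^2 - o - 6) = o*(o + 2)*(o - 3)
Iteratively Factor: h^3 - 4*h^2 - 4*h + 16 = (h - 2)*(h^2 - 2*h - 8) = (h - 2)*(h + 2)*(h - 4)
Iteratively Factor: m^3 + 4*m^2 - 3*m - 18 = (m + 3)*(m^2 + m - 6) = (m - 2)*(m + 3)*(m + 3)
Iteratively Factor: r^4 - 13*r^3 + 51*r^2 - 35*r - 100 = (r - 5)*(r^3 - 8*r^2 + 11*r + 20) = (r - 5)*(r - 4)*(r^2 - 4*r - 5) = (r - 5)^2*(r - 4)*(r + 1)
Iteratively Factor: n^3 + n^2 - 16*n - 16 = (n - 4)*(n^2 + 5*n + 4) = (n - 4)*(n + 4)*(n + 1)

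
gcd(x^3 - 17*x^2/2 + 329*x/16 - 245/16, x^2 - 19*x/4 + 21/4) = x - 7/4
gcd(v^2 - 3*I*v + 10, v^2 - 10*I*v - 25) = v - 5*I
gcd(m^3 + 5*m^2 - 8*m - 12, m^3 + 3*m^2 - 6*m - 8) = m^2 - m - 2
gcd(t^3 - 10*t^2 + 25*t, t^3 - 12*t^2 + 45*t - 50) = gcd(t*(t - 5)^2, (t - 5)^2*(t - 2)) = t^2 - 10*t + 25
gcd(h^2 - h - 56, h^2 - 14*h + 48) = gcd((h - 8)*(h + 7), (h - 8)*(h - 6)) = h - 8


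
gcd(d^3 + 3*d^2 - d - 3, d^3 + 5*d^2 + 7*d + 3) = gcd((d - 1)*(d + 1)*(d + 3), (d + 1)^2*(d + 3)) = d^2 + 4*d + 3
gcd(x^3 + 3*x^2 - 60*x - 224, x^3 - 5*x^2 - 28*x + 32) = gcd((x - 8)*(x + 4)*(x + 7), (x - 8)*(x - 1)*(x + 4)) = x^2 - 4*x - 32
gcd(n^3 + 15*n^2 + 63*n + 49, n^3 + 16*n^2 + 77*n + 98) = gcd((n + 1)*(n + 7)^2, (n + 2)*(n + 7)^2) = n^2 + 14*n + 49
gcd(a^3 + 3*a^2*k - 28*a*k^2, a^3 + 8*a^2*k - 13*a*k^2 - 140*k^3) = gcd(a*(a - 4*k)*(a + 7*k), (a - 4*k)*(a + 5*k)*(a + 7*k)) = a^2 + 3*a*k - 28*k^2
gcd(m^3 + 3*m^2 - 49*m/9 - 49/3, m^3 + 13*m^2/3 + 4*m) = m + 3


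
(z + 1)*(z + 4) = z^2 + 5*z + 4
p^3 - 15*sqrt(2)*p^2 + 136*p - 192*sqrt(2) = (p - 8*sqrt(2))*(p - 4*sqrt(2))*(p - 3*sqrt(2))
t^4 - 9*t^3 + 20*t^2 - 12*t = t*(t - 6)*(t - 2)*(t - 1)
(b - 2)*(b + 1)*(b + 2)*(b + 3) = b^4 + 4*b^3 - b^2 - 16*b - 12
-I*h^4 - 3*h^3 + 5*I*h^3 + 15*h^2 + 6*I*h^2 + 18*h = h*(h - 6)*(h - 3*I)*(-I*h - I)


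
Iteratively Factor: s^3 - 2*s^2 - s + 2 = (s + 1)*(s^2 - 3*s + 2) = (s - 2)*(s + 1)*(s - 1)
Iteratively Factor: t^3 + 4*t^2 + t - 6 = (t - 1)*(t^2 + 5*t + 6) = (t - 1)*(t + 2)*(t + 3)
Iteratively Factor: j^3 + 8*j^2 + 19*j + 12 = (j + 4)*(j^2 + 4*j + 3) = (j + 1)*(j + 4)*(j + 3)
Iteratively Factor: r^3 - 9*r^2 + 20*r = (r - 4)*(r^2 - 5*r) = (r - 5)*(r - 4)*(r)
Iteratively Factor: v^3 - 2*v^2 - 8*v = (v)*(v^2 - 2*v - 8) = v*(v + 2)*(v - 4)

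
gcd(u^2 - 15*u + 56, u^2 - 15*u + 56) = u^2 - 15*u + 56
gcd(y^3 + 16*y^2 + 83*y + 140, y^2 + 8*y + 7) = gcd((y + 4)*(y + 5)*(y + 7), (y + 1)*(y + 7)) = y + 7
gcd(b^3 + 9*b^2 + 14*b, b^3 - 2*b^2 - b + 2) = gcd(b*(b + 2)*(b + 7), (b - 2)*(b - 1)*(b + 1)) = 1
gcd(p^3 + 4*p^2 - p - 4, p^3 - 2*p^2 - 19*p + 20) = p^2 + 3*p - 4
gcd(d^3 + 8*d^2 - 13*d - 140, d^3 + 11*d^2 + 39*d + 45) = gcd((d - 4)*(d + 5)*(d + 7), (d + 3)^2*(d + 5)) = d + 5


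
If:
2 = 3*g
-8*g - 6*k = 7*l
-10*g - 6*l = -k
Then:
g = 2/3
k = 44/129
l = -136/129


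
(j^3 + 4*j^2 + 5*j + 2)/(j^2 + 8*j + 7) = (j^2 + 3*j + 2)/(j + 7)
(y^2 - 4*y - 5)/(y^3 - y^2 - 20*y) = (y + 1)/(y*(y + 4))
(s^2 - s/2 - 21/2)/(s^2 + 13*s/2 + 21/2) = (2*s - 7)/(2*s + 7)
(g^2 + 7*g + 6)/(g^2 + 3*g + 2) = (g + 6)/(g + 2)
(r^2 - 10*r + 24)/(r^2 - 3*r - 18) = (r - 4)/(r + 3)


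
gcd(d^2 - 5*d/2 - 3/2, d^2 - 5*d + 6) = d - 3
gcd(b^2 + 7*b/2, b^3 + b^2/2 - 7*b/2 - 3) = 1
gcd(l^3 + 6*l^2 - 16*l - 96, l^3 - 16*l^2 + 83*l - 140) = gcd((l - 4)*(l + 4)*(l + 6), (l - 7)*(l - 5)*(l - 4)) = l - 4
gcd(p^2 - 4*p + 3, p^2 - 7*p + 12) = p - 3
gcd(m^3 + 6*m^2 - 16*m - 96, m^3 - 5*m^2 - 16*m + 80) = m^2 - 16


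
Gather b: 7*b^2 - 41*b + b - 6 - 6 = 7*b^2 - 40*b - 12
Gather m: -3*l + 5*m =-3*l + 5*m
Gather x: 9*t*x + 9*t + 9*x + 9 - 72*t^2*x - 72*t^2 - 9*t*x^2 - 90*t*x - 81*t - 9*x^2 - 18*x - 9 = -72*t^2 - 72*t + x^2*(-9*t - 9) + x*(-72*t^2 - 81*t - 9)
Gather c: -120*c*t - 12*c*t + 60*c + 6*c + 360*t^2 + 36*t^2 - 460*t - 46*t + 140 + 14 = c*(66 - 132*t) + 396*t^2 - 506*t + 154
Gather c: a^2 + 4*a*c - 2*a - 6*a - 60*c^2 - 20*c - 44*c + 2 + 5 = a^2 - 8*a - 60*c^2 + c*(4*a - 64) + 7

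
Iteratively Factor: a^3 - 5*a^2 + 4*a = (a)*(a^2 - 5*a + 4) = a*(a - 1)*(a - 4)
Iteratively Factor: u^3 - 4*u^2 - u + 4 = (u - 4)*(u^2 - 1) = (u - 4)*(u - 1)*(u + 1)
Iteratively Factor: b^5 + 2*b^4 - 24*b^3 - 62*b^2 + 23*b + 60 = (b - 1)*(b^4 + 3*b^3 - 21*b^2 - 83*b - 60) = (b - 1)*(b + 4)*(b^3 - b^2 - 17*b - 15) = (b - 1)*(b + 3)*(b + 4)*(b^2 - 4*b - 5) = (b - 1)*(b + 1)*(b + 3)*(b + 4)*(b - 5)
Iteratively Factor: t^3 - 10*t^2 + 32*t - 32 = (t - 4)*(t^2 - 6*t + 8) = (t - 4)*(t - 2)*(t - 4)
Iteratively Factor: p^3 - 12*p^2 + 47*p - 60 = (p - 5)*(p^2 - 7*p + 12) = (p - 5)*(p - 3)*(p - 4)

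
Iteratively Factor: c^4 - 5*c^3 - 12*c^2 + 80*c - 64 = (c - 4)*(c^3 - c^2 - 16*c + 16) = (c - 4)*(c - 1)*(c^2 - 16) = (c - 4)*(c - 1)*(c + 4)*(c - 4)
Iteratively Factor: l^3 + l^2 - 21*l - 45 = (l + 3)*(l^2 - 2*l - 15) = (l - 5)*(l + 3)*(l + 3)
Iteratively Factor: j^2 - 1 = (j + 1)*(j - 1)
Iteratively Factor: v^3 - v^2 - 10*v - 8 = (v + 2)*(v^2 - 3*v - 4) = (v + 1)*(v + 2)*(v - 4)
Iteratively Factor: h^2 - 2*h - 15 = (h + 3)*(h - 5)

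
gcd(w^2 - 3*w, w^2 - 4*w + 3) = w - 3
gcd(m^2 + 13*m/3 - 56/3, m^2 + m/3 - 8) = m - 8/3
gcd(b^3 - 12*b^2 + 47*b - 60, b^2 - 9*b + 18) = b - 3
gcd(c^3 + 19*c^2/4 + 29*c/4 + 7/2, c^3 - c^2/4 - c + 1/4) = c + 1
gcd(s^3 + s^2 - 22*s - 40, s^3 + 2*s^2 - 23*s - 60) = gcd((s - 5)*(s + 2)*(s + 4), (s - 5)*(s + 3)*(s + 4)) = s^2 - s - 20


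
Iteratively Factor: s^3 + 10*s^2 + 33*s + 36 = (s + 3)*(s^2 + 7*s + 12) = (s + 3)*(s + 4)*(s + 3)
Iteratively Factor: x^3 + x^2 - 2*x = (x)*(x^2 + x - 2) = x*(x + 2)*(x - 1)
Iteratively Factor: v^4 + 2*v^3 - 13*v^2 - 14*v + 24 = (v - 3)*(v^3 + 5*v^2 + 2*v - 8) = (v - 3)*(v + 4)*(v^2 + v - 2) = (v - 3)*(v - 1)*(v + 4)*(v + 2)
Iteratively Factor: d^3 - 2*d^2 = (d - 2)*(d^2) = d*(d - 2)*(d)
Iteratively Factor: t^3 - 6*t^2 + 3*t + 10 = (t - 2)*(t^2 - 4*t - 5) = (t - 5)*(t - 2)*(t + 1)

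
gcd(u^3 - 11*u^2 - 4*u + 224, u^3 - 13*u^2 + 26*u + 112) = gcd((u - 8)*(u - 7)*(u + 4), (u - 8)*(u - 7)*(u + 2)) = u^2 - 15*u + 56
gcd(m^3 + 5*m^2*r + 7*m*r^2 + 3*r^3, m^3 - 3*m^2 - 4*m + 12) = 1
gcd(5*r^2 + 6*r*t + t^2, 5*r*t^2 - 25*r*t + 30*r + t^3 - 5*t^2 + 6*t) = 5*r + t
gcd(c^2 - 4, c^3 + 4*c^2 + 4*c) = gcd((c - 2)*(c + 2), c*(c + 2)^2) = c + 2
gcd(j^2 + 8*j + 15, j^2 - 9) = j + 3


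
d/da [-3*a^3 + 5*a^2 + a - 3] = -9*a^2 + 10*a + 1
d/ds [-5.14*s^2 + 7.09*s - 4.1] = 7.09 - 10.28*s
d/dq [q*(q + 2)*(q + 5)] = 3*q^2 + 14*q + 10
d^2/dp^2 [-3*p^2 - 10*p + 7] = -6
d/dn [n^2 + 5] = 2*n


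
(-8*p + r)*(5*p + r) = -40*p^2 - 3*p*r + r^2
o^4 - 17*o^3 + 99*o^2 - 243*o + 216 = (o - 8)*(o - 3)^3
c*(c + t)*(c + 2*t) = c^3 + 3*c^2*t + 2*c*t^2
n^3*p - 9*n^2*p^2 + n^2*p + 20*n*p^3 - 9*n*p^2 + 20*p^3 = (n - 5*p)*(n - 4*p)*(n*p + p)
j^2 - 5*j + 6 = (j - 3)*(j - 2)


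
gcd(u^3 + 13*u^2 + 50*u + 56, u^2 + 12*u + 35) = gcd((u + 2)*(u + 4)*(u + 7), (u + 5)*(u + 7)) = u + 7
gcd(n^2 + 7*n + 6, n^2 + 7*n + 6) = n^2 + 7*n + 6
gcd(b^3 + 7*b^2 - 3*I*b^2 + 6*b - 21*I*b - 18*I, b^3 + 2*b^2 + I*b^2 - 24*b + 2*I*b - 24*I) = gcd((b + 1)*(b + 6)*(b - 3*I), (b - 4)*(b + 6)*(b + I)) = b + 6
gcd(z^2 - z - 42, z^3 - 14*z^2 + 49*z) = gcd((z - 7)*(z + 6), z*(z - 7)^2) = z - 7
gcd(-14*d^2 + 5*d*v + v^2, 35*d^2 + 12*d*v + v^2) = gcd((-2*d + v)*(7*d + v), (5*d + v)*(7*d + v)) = 7*d + v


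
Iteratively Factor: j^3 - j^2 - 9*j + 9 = (j + 3)*(j^2 - 4*j + 3) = (j - 1)*(j + 3)*(j - 3)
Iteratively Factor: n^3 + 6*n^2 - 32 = (n + 4)*(n^2 + 2*n - 8) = (n - 2)*(n + 4)*(n + 4)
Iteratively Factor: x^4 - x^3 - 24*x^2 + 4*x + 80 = (x - 2)*(x^3 + x^2 - 22*x - 40) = (x - 2)*(x + 2)*(x^2 - x - 20) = (x - 5)*(x - 2)*(x + 2)*(x + 4)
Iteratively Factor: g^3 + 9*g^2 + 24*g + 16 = (g + 4)*(g^2 + 5*g + 4) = (g + 1)*(g + 4)*(g + 4)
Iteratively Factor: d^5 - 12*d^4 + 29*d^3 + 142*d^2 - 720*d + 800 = (d - 2)*(d^4 - 10*d^3 + 9*d^2 + 160*d - 400) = (d - 5)*(d - 2)*(d^3 - 5*d^2 - 16*d + 80) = (d - 5)^2*(d - 2)*(d^2 - 16) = (d - 5)^2*(d - 2)*(d + 4)*(d - 4)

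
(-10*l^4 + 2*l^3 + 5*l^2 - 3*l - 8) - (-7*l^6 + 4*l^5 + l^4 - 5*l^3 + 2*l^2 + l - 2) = 7*l^6 - 4*l^5 - 11*l^4 + 7*l^3 + 3*l^2 - 4*l - 6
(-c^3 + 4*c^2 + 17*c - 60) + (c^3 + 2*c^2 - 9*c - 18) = 6*c^2 + 8*c - 78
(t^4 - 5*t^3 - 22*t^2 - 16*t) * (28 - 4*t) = -4*t^5 + 48*t^4 - 52*t^3 - 552*t^2 - 448*t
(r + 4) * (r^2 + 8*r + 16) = r^3 + 12*r^2 + 48*r + 64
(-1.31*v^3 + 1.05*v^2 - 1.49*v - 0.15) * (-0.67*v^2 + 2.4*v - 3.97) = 0.8777*v^5 - 3.8475*v^4 + 8.719*v^3 - 7.644*v^2 + 5.5553*v + 0.5955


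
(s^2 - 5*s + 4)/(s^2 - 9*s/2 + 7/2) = 2*(s - 4)/(2*s - 7)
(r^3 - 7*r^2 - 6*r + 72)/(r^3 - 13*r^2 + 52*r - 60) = (r^2 - r - 12)/(r^2 - 7*r + 10)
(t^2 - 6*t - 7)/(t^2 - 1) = (t - 7)/(t - 1)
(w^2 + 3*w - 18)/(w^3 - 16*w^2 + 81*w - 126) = (w + 6)/(w^2 - 13*w + 42)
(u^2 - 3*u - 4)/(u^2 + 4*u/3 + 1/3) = 3*(u - 4)/(3*u + 1)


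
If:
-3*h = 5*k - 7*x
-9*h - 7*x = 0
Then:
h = -7*x/9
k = 28*x/15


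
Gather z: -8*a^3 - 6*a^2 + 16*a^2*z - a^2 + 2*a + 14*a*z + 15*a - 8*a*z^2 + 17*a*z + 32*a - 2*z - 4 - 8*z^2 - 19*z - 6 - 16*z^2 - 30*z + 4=-8*a^3 - 7*a^2 + 49*a + z^2*(-8*a - 24) + z*(16*a^2 + 31*a - 51) - 6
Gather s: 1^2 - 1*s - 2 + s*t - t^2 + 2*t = s*(t - 1) - t^2 + 2*t - 1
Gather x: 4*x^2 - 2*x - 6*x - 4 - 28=4*x^2 - 8*x - 32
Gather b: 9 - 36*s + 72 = 81 - 36*s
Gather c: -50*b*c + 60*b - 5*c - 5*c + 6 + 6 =60*b + c*(-50*b - 10) + 12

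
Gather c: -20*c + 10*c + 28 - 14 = 14 - 10*c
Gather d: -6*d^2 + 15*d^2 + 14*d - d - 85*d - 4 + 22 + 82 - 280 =9*d^2 - 72*d - 180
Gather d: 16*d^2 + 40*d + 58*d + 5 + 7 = 16*d^2 + 98*d + 12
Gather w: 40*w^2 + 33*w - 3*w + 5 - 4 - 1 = 40*w^2 + 30*w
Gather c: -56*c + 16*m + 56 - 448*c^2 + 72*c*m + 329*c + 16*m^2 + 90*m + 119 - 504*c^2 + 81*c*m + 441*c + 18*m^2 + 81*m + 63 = -952*c^2 + c*(153*m + 714) + 34*m^2 + 187*m + 238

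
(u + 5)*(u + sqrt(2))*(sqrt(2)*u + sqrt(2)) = sqrt(2)*u^3 + 2*u^2 + 6*sqrt(2)*u^2 + 5*sqrt(2)*u + 12*u + 10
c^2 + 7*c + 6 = (c + 1)*(c + 6)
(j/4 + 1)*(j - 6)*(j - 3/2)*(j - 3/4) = j^4/4 - 17*j^3/16 - 147*j^2/32 + 207*j/16 - 27/4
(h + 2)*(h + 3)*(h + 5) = h^3 + 10*h^2 + 31*h + 30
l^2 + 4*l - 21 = (l - 3)*(l + 7)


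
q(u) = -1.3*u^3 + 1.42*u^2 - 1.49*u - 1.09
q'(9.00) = -291.83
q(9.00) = -847.18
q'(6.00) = -124.85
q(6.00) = -239.71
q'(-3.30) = -53.33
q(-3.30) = 66.01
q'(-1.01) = -8.34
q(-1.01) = 3.20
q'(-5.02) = -114.03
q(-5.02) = 206.63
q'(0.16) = -1.14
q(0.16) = -1.30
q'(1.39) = -5.08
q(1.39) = -3.91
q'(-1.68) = -17.27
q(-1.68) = 11.59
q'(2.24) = -14.70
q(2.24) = -11.91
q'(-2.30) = -28.65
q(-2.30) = 25.67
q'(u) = -3.9*u^2 + 2.84*u - 1.49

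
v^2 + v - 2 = (v - 1)*(v + 2)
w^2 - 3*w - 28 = (w - 7)*(w + 4)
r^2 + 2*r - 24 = (r - 4)*(r + 6)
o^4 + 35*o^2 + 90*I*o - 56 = (o - 7*I)*(o + I)*(o + 2*I)*(o + 4*I)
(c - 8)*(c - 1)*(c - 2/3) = c^3 - 29*c^2/3 + 14*c - 16/3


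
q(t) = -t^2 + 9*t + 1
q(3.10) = 19.29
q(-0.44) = -3.15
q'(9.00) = -9.00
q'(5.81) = -2.62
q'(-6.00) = 21.00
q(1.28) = 10.88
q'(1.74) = 5.52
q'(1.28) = 6.44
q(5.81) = 19.53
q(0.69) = 6.73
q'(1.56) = 5.88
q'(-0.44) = 9.88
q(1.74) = 13.63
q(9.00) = 1.00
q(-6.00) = -89.00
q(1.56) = 12.61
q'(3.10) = 2.80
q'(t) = 9 - 2*t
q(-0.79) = -6.73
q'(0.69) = 7.62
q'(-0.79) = 10.58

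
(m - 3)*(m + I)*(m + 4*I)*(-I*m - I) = -I*m^4 + 5*m^3 + 2*I*m^3 - 10*m^2 + 7*I*m^2 - 15*m - 8*I*m - 12*I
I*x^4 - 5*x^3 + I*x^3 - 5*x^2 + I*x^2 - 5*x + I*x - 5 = (x + 1)*(x + I)*(x + 5*I)*(I*x + 1)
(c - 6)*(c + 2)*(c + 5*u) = c^3 + 5*c^2*u - 4*c^2 - 20*c*u - 12*c - 60*u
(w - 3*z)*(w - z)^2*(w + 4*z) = w^4 - w^3*z - 13*w^2*z^2 + 25*w*z^3 - 12*z^4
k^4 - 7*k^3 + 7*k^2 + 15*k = k*(k - 5)*(k - 3)*(k + 1)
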